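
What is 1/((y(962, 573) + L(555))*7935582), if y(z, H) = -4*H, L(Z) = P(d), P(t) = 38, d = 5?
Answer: -1/17886801828 ≈ -5.5907e-11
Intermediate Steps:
L(Z) = 38
1/((y(962, 573) + L(555))*7935582) = 1/((-4*573 + 38)*7935582) = (1/7935582)/(-2292 + 38) = (1/7935582)/(-2254) = -1/2254*1/7935582 = -1/17886801828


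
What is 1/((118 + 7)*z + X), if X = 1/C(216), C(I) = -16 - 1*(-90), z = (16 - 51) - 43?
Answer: -74/721499 ≈ -0.00010256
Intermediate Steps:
z = -78 (z = -35 - 43 = -78)
C(I) = 74 (C(I) = -16 + 90 = 74)
X = 1/74 ≈ 0.013514
1/((118 + 7)*z + X) = 1/((118 + 7)*(-78) + 1/74) = 1/(125*(-78) + 1/74) = 1/(-9750 + 1/74) = 1/(-721499/74) = -74/721499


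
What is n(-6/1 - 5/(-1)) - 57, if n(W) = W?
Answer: -58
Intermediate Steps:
n(-6/1 - 5/(-1)) - 57 = (-6/1 - 5/(-1)) - 57 = (-6*1 - 5*(-1)) - 57 = (-6 + 5) - 57 = -1 - 57 = -58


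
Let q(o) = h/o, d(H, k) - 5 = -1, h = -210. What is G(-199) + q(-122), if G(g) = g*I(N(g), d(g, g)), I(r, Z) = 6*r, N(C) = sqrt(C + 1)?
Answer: 105/61 - 3582*I*sqrt(22) ≈ 1.7213 - 16801.0*I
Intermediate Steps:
d(H, k) = 4 (d(H, k) = 5 - 1 = 4)
N(C) = sqrt(1 + C)
q(o) = -210/o
G(g) = 6*g*sqrt(1 + g) (G(g) = g*(6*sqrt(1 + g)) = 6*g*sqrt(1 + g))
G(-199) + q(-122) = 6*(-199)*sqrt(1 - 199) - 210/(-122) = 6*(-199)*sqrt(-198) - 210*(-1/122) = 6*(-199)*(3*I*sqrt(22)) + 105/61 = -3582*I*sqrt(22) + 105/61 = 105/61 - 3582*I*sqrt(22)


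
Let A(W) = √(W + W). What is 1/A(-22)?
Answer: -I*√11/22 ≈ -0.15076*I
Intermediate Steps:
A(W) = √2*√W (A(W) = √(2*W) = √2*√W)
1/A(-22) = 1/(√2*√(-22)) = 1/(√2*(I*√22)) = 1/(2*I*√11) = -I*√11/22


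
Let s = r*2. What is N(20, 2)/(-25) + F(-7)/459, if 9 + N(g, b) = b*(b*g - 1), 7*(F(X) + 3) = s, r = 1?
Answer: -222172/80325 ≈ -2.7659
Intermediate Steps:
s = 2 (s = 1*2 = 2)
F(X) = -19/7 (F(X) = -3 + (1/7)*2 = -3 + 2/7 = -19/7)
N(g, b) = -9 + b*(-1 + b*g) (N(g, b) = -9 + b*(b*g - 1) = -9 + b*(-1 + b*g))
N(20, 2)/(-25) + F(-7)/459 = (-9 - 1*2 + 20*2**2)/(-25) - 19/7/459 = (-9 - 2 + 20*4)*(-1/25) - 19/7*1/459 = (-9 - 2 + 80)*(-1/25) - 19/3213 = 69*(-1/25) - 19/3213 = -69/25 - 19/3213 = -222172/80325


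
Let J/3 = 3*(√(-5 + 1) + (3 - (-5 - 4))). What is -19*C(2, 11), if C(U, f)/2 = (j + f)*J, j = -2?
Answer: -36936 - 6156*I ≈ -36936.0 - 6156.0*I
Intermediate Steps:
J = 108 + 18*I (J = 3*(3*(√(-5 + 1) + (3 - (-5 - 4)))) = 3*(3*(√(-4) + (3 - 1*(-9)))) = 3*(3*(2*I + (3 + 9))) = 3*(3*(2*I + 12)) = 3*(3*(12 + 2*I)) = 3*(36 + 6*I) = 108 + 18*I ≈ 108.0 + 18.0*I)
C(U, f) = 2*(-2 + f)*(108 + 18*I) (C(U, f) = 2*((-2 + f)*(108 + 18*I)) = 2*(-2 + f)*(108 + 18*I))
-19*C(2, 11) = -684*(-2 + 11)*(6 + I) = -684*9*(6 + I) = -19*(1944 + 324*I) = -36936 - 6156*I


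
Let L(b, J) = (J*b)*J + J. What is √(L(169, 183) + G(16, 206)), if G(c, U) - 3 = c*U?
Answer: √5663123 ≈ 2379.7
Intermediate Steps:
G(c, U) = 3 + U*c (G(c, U) = 3 + c*U = 3 + U*c)
L(b, J) = J + b*J² (L(b, J) = b*J² + J = J + b*J²)
√(L(169, 183) + G(16, 206)) = √(183*(1 + 183*169) + (3 + 206*16)) = √(183*(1 + 30927) + (3 + 3296)) = √(183*30928 + 3299) = √(5659824 + 3299) = √5663123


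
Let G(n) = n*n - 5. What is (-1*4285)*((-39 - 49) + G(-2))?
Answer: 381365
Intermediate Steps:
G(n) = -5 + n² (G(n) = n² - 5 = -5 + n²)
(-1*4285)*((-39 - 49) + G(-2)) = (-1*4285)*((-39 - 49) + (-5 + (-2)²)) = -4285*(-88 + (-5 + 4)) = -4285*(-88 - 1) = -4285*(-89) = 381365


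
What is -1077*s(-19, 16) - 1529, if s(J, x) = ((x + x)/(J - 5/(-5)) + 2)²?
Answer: -42719/27 ≈ -1582.2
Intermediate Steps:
s(J, x) = (2 + 2*x/(1 + J))² (s(J, x) = ((2*x)/(J - 5*(-⅕)) + 2)² = ((2*x)/(J + 1) + 2)² = ((2*x)/(1 + J) + 2)² = (2*x/(1 + J) + 2)² = (2 + 2*x/(1 + J))²)
-1077*s(-19, 16) - 1529 = -4308*(1 - 19 + 16)²/(1 - 19)² - 1529 = -4308*(-2)²/(-18)² - 1529 = -4308*4/324 - 1529 = -1077*4/81 - 1529 = -1436/27 - 1529 = -42719/27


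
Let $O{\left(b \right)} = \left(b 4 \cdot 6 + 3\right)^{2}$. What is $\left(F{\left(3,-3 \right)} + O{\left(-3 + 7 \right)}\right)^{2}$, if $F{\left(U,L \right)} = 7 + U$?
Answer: $96255721$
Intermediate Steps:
$O{\left(b \right)} = \left(3 + 24 b\right)^{2}$ ($O{\left(b \right)} = \left(4 b 6 + 3\right)^{2} = \left(24 b + 3\right)^{2} = \left(3 + 24 b\right)^{2}$)
$\left(F{\left(3,-3 \right)} + O{\left(-3 + 7 \right)}\right)^{2} = \left(\left(7 + 3\right) + 9 \left(1 + 8 \left(-3 + 7\right)\right)^{2}\right)^{2} = \left(10 + 9 \left(1 + 8 \cdot 4\right)^{2}\right)^{2} = \left(10 + 9 \left(1 + 32\right)^{2}\right)^{2} = \left(10 + 9 \cdot 33^{2}\right)^{2} = \left(10 + 9 \cdot 1089\right)^{2} = \left(10 + 9801\right)^{2} = 9811^{2} = 96255721$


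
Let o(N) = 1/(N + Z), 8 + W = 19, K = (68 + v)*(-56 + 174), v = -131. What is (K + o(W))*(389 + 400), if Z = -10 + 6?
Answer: -41057193/7 ≈ -5.8653e+6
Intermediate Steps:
K = -7434 (K = (68 - 131)*(-56 + 174) = -63*118 = -7434)
Z = -4
W = 11 (W = -8 + 19 = 11)
o(N) = 1/(-4 + N) (o(N) = 1/(N - 4) = 1/(-4 + N))
(K + o(W))*(389 + 400) = (-7434 + 1/(-4 + 11))*(389 + 400) = (-7434 + 1/7)*789 = -52037/7*789 = -41057193/7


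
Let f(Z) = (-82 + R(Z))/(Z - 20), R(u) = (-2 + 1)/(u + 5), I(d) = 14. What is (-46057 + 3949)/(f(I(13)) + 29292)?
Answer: -4800312/3340847 ≈ -1.4369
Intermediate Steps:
R(u) = -1/(5 + u)
f(Z) = (-82 - 1/(5 + Z))/(-20 + Z) (f(Z) = (-82 - 1/(5 + Z))/(Z - 20) = (-82 - 1/(5 + Z))/(-20 + Z))
(-46057 + 3949)/(f(I(13)) + 29292) = (-46057 + 3949)/((-411 - 82*14)/((-20 + 14)*(5 + 14)) + 29292) = -42108/((-411 - 1148)/(-6*19) + 29292) = -42108/(-⅙*1/19*(-1559) + 29292) = -42108/(1559/114 + 29292) = -42108/3340847/114 = -42108*114/3340847 = -4800312/3340847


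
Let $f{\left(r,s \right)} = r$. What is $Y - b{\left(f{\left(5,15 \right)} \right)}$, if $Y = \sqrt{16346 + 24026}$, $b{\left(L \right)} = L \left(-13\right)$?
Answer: $65 + 2 \sqrt{10093} \approx 265.93$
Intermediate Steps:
$b{\left(L \right)} = - 13 L$
$Y = 2 \sqrt{10093}$ ($Y = \sqrt{40372} = 2 \sqrt{10093} \approx 200.93$)
$Y - b{\left(f{\left(5,15 \right)} \right)} = 2 \sqrt{10093} - \left(-13\right) 5 = 2 \sqrt{10093} - -65 = 2 \sqrt{10093} + 65 = 65 + 2 \sqrt{10093}$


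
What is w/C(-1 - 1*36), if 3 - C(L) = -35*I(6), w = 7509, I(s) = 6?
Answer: 2503/71 ≈ 35.254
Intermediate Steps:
C(L) = 213 (C(L) = 3 - (-35)*6 = 3 - 1*(-210) = 3 + 210 = 213)
w/C(-1 - 1*36) = 7509/213 = 7509*(1/213) = 2503/71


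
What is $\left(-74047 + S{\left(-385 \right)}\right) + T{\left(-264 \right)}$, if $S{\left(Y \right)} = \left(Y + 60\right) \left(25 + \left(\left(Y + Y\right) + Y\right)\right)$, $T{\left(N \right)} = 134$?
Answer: $293337$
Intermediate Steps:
$S{\left(Y \right)} = \left(25 + 3 Y\right) \left(60 + Y\right)$ ($S{\left(Y \right)} = \left(60 + Y\right) \left(25 + \left(2 Y + Y\right)\right) = \left(60 + Y\right) \left(25 + 3 Y\right) = \left(25 + 3 Y\right) \left(60 + Y\right)$)
$\left(-74047 + S{\left(-385 \right)}\right) + T{\left(-264 \right)} = \left(-74047 + \left(1500 + 3 \left(-385\right)^{2} + 205 \left(-385\right)\right)\right) + 134 = \left(-74047 + \left(1500 + 3 \cdot 148225 - 78925\right)\right) + 134 = \left(-74047 + \left(1500 + 444675 - 78925\right)\right) + 134 = \left(-74047 + 367250\right) + 134 = 293203 + 134 = 293337$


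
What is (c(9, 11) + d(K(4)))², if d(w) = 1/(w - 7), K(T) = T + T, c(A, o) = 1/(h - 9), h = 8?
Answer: 0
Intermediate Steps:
c(A, o) = -1 (c(A, o) = 1/(8 - 9) = 1/(-1) = -1)
K(T) = 2*T
d(w) = 1/(-7 + w)
(c(9, 11) + d(K(4)))² = (-1 + 1/(-7 + 2*4))² = (-1 + 1/(-7 + 8))² = (-1 + 1/1)² = (-1 + 1)² = 0² = 0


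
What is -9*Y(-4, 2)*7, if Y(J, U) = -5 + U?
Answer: 189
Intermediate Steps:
-9*Y(-4, 2)*7 = -9*(-5 + 2)*7 = -9*(-3)*7 = 27*7 = 189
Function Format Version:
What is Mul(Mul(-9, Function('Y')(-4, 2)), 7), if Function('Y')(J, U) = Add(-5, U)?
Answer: 189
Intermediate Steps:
Mul(Mul(-9, Function('Y')(-4, 2)), 7) = Mul(Mul(-9, Add(-5, 2)), 7) = Mul(Mul(-9, -3), 7) = Mul(27, 7) = 189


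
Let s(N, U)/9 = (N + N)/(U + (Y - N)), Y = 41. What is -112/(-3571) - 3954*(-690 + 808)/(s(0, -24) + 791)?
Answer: -1666040020/2824661 ≈ -589.82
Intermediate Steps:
s(N, U) = 18*N/(41 + U - N) (s(N, U) = 9*((N + N)/(U + (41 - N))) = 9*((2*N)/(41 + U - N)) = 9*(2*N/(41 + U - N)) = 18*N/(41 + U - N))
-112/(-3571) - 3954*(-690 + 808)/(s(0, -24) + 791) = -112/(-3571) - 3954*(-690 + 808)/(18*0/(41 - 24 - 1*0) + 791) = -112*(-1/3571) - 3954*118/(18*0/(41 - 24 + 0) + 791) = 112/3571 - 3954*118/(18*0/17 + 791) = 112/3571 - 3954*118/(18*0*(1/17) + 791) = 112/3571 - 3954*118/(0 + 791) = 112/3571 - 3954/(791*(1/118)) = 112/3571 - 3954/791/118 = 112/3571 - 3954*118/791 = 112/3571 - 466572/791 = -1666040020/2824661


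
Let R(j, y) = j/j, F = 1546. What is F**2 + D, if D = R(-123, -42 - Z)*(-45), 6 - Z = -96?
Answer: 2390071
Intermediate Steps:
Z = 102 (Z = 6 - 1*(-96) = 6 + 96 = 102)
R(j, y) = 1
D = -45 (D = 1*(-45) = -45)
F**2 + D = 1546**2 - 45 = 2390116 - 45 = 2390071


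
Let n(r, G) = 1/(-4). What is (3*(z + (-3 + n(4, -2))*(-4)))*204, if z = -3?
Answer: 6120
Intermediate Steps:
n(r, G) = -¼
(3*(z + (-3 + n(4, -2))*(-4)))*204 = (3*(-3 + (-3 - ¼)*(-4)))*204 = (3*(-3 - 13/4*(-4)))*204 = (3*(-3 + 13))*204 = (3*10)*204 = 30*204 = 6120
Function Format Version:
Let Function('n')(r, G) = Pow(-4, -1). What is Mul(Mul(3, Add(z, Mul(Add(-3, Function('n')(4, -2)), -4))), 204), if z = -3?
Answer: 6120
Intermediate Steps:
Function('n')(r, G) = Rational(-1, 4)
Mul(Mul(3, Add(z, Mul(Add(-3, Function('n')(4, -2)), -4))), 204) = Mul(Mul(3, Add(-3, Mul(Add(-3, Rational(-1, 4)), -4))), 204) = Mul(Mul(3, Add(-3, Mul(Rational(-13, 4), -4))), 204) = Mul(Mul(3, Add(-3, 13)), 204) = Mul(Mul(3, 10), 204) = Mul(30, 204) = 6120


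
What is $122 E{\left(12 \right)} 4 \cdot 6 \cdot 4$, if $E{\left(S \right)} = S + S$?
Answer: $281088$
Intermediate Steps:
$E{\left(S \right)} = 2 S$
$122 E{\left(12 \right)} 4 \cdot 6 \cdot 4 = 122 \cdot 2 \cdot 12 \cdot 4 \cdot 6 \cdot 4 = 122 \cdot 24 \cdot 24 \cdot 4 = 2928 \cdot 96 = 281088$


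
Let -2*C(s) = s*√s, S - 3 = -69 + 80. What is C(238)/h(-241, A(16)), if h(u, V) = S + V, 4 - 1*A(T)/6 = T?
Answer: 119*√238/58 ≈ 31.652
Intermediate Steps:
S = 14 (S = 3 + (-69 + 80) = 3 + 11 = 14)
A(T) = 24 - 6*T
h(u, V) = 14 + V
C(s) = -s^(3/2)/2 (C(s) = -s*√s/2 = -s^(3/2)/2)
C(238)/h(-241, A(16)) = (-119*√238)/(14 + (24 - 6*16)) = (-119*√238)/(14 + (24 - 96)) = (-119*√238)/(14 - 72) = -119*√238/(-58) = -119*√238*(-1/58) = 119*√238/58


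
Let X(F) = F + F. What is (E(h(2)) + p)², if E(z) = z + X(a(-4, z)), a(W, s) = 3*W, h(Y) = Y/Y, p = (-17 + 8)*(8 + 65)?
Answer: 462400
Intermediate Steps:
p = -657 (p = -9*73 = -657)
h(Y) = 1
X(F) = 2*F
E(z) = -24 + z (E(z) = z + 2*(3*(-4)) = z + 2*(-12) = z - 24 = -24 + z)
(E(h(2)) + p)² = ((-24 + 1) - 657)² = (-23 - 657)² = (-680)² = 462400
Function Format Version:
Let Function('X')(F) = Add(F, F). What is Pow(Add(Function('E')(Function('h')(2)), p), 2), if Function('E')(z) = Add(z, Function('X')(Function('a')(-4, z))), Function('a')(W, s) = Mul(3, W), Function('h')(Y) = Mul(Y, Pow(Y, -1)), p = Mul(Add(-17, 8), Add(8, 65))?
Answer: 462400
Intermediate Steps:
p = -657 (p = Mul(-9, 73) = -657)
Function('h')(Y) = 1
Function('X')(F) = Mul(2, F)
Function('E')(z) = Add(-24, z) (Function('E')(z) = Add(z, Mul(2, Mul(3, -4))) = Add(z, Mul(2, -12)) = Add(z, -24) = Add(-24, z))
Pow(Add(Function('E')(Function('h')(2)), p), 2) = Pow(Add(Add(-24, 1), -657), 2) = Pow(Add(-23, -657), 2) = Pow(-680, 2) = 462400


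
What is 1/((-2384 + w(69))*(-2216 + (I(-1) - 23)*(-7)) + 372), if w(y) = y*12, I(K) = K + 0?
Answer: 1/3187060 ≈ 3.1377e-7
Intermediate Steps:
I(K) = K
w(y) = 12*y
1/((-2384 + w(69))*(-2216 + (I(-1) - 23)*(-7)) + 372) = 1/((-2384 + 12*69)*(-2216 + (-1 - 23)*(-7)) + 372) = 1/((-2384 + 828)*(-2216 - 24*(-7)) + 372) = 1/(-1556*(-2216 + 168) + 372) = 1/(-1556*(-2048) + 372) = 1/(3186688 + 372) = 1/3187060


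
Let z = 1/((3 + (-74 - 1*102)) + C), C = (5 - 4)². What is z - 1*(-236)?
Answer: 40591/172 ≈ 235.99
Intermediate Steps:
C = 1 (C = 1² = 1)
z = -1/172 (z = 1/((3 + (-74 - 1*102)) + 1) = 1/((3 + (-74 - 102)) + 1) = 1/((3 - 176) + 1) = 1/(-173 + 1) = 1/(-172) = -1/172 ≈ -0.0058140)
z - 1*(-236) = -1/172 - 1*(-236) = -1/172 + 236 = 40591/172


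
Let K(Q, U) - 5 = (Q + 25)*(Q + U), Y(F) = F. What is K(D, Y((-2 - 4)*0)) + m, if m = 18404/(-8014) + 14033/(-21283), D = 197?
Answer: 3729852751562/85280981 ≈ 43736.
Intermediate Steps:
K(Q, U) = 5 + (25 + Q)*(Q + U) (K(Q, U) = 5 + (Q + 25)*(Q + U) = 5 + (25 + Q)*(Q + U))
m = -252076397/85280981 (m = 18404*(-1/8014) + 14033*(-1/21283) = -9202/4007 - 14033/21283 = -252076397/85280981 ≈ -2.9558)
K(D, Y((-2 - 4)*0)) + m = (5 + 197² + 25*197 + 25*((-2 - 4)*0) + 197*((-2 - 4)*0)) - 252076397/85280981 = (5 + 38809 + 4925 + 25*(-6*0) + 197*(-6*0)) - 252076397/85280981 = (5 + 38809 + 4925 + 25*0 + 197*0) - 252076397/85280981 = (5 + 38809 + 4925 + 0 + 0) - 252076397/85280981 = 43739 - 252076397/85280981 = 3729852751562/85280981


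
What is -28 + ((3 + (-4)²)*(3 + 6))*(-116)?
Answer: -19864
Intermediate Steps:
-28 + ((3 + (-4)²)*(3 + 6))*(-116) = -28 + ((3 + 16)*9)*(-116) = -28 + (19*9)*(-116) = -28 + 171*(-116) = -28 - 19836 = -19864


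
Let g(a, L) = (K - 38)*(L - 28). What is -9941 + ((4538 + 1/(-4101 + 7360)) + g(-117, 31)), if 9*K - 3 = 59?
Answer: -53737648/9777 ≈ -5496.3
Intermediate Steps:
K = 62/9 (K = ⅓ + (⅑)*59 = ⅓ + 59/9 = 62/9 ≈ 6.8889)
g(a, L) = 7840/9 - 280*L/9 (g(a, L) = (62/9 - 38)*(L - 28) = -280*(-28 + L)/9 = 7840/9 - 280*L/9)
-9941 + ((4538 + 1/(-4101 + 7360)) + g(-117, 31)) = -9941 + ((4538 + 1/(-4101 + 7360)) + (7840/9 - 280/9*31)) = -9941 + ((4538 + 1/3259) + (7840/9 - 8680/9)) = -9941 + ((4538 + 1/3259) - 280/3) = -9941 + (14789343/3259 - 280/3) = -9941 + 43455509/9777 = -53737648/9777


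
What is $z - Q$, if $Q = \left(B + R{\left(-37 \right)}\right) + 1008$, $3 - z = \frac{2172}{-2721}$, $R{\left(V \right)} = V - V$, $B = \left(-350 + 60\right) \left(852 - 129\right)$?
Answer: $\frac{189259879}{907} \approx 2.0867 \cdot 10^{5}$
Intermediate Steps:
$B = -209670$ ($B = \left(-290\right) 723 = -209670$)
$R{\left(V \right)} = 0$
$z = \frac{3445}{907}$ ($z = 3 - \frac{2172}{-2721} = 3 - 2172 \left(- \frac{1}{2721}\right) = 3 - - \frac{724}{907} = 3 + \frac{724}{907} = \frac{3445}{907} \approx 3.7982$)
$Q = -208662$ ($Q = \left(-209670 + 0\right) + 1008 = -209670 + 1008 = -208662$)
$z - Q = \frac{3445}{907} - -208662 = \frac{3445}{907} + 208662 = \frac{189259879}{907}$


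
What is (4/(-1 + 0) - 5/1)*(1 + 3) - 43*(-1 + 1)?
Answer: -36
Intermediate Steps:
(4/(-1 + 0) - 5/1)*(1 + 3) - 43*(-1 + 1) = (4/(-1) - 5*1)*4 - 43*0 = (4*(-1) - 5)*4 + 0 = (-4 - 5)*4 + 0 = -9*4 + 0 = -36 + 0 = -36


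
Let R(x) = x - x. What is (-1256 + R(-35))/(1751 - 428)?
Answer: -1256/1323 ≈ -0.94936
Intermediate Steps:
R(x) = 0
(-1256 + R(-35))/(1751 - 428) = (-1256 + 0)/(1751 - 428) = -1256/1323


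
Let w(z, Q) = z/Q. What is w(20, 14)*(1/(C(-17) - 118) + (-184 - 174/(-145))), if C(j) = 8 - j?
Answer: -170014/651 ≈ -261.16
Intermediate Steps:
w(20, 14)*(1/(C(-17) - 118) + (-184 - 174/(-145))) = (20/14)*(1/((8 - 1*(-17)) - 118) + (-184 - 174/(-145))) = (20*(1/14))*(1/((8 + 17) - 118) + (-184 - 174*(-1)/145)) = 10*(1/(25 - 118) + (-184 - 1*(-6/5)))/7 = 10*(1/(-93) + (-184 + 6/5))/7 = 10*(-1/93 - 914/5)/7 = (10/7)*(-85007/465) = -170014/651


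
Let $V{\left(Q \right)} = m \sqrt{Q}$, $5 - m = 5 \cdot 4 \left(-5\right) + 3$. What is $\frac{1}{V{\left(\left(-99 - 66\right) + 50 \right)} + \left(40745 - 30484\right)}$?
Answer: $\frac{10261}{106484581} - \frac{102 i \sqrt{115}}{106484581} \approx 9.6361 \cdot 10^{-5} - 1.0272 \cdot 10^{-5} i$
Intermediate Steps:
$m = 102$ ($m = 5 - \left(5 \cdot 4 \left(-5\right) + 3\right) = 5 - \left(20 \left(-5\right) + 3\right) = 5 - \left(-100 + 3\right) = 5 - -97 = 5 + 97 = 102$)
$V{\left(Q \right)} = 102 \sqrt{Q}$
$\frac{1}{V{\left(\left(-99 - 66\right) + 50 \right)} + \left(40745 - 30484\right)} = \frac{1}{102 \sqrt{\left(-99 - 66\right) + 50} + \left(40745 - 30484\right)} = \frac{1}{102 \sqrt{-165 + 50} + 10261} = \frac{1}{102 \sqrt{-115} + 10261} = \frac{1}{102 i \sqrt{115} + 10261} = \frac{1}{10261 + 102 i \sqrt{115}}$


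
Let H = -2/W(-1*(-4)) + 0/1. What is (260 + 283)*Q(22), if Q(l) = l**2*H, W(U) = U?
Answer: -131406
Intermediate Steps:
H = -1/2 (H = -2/((-1*(-4))) + 0/1 = -2/4 + 0*1 = -2*1/4 + 0 = -1/2 + 0 = -1/2 ≈ -0.50000)
Q(l) = -l**2/2 (Q(l) = l**2*(-1/2) = -l**2/2)
(260 + 283)*Q(22) = (260 + 283)*(-1/2*22**2) = 543*(-1/2*484) = 543*(-242) = -131406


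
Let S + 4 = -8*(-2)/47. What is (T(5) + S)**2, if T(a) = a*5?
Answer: 1006009/2209 ≈ 455.41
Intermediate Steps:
T(a) = 5*a
S = -172/47 (S = -4 - 8*(-2)/47 = -4 + 16*(1/47) = -4 + 16/47 = -172/47 ≈ -3.6596)
(T(5) + S)**2 = (5*5 - 172/47)**2 = (25 - 172/47)**2 = (1003/47)**2 = 1006009/2209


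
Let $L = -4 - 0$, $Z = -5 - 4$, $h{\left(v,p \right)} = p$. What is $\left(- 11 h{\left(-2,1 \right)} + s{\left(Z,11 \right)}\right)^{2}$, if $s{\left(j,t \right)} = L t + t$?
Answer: $1936$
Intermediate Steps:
$Z = -9$
$L = -4$ ($L = -4 + 0 = -4$)
$s{\left(j,t \right)} = - 3 t$ ($s{\left(j,t \right)} = - 4 t + t = - 3 t$)
$\left(- 11 h{\left(-2,1 \right)} + s{\left(Z,11 \right)}\right)^{2} = \left(\left(-11\right) 1 - 33\right)^{2} = \left(-11 - 33\right)^{2} = \left(-44\right)^{2} = 1936$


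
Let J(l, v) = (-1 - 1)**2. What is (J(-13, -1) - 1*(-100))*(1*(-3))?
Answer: -312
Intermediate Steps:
J(l, v) = 4 (J(l, v) = (-2)**2 = 4)
(J(-13, -1) - 1*(-100))*(1*(-3)) = (4 - 1*(-100))*(1*(-3)) = (4 + 100)*(-3) = 104*(-3) = -312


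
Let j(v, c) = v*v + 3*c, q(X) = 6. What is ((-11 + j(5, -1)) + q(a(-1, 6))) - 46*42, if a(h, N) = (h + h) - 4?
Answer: -1915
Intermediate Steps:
a(h, N) = -4 + 2*h (a(h, N) = 2*h - 4 = -4 + 2*h)
j(v, c) = v² + 3*c
((-11 + j(5, -1)) + q(a(-1, 6))) - 46*42 = ((-11 + (5² + 3*(-1))) + 6) - 46*42 = ((-11 + (25 - 3)) + 6) - 1932 = ((-11 + 22) + 6) - 1932 = (11 + 6) - 1932 = 17 - 1932 = -1915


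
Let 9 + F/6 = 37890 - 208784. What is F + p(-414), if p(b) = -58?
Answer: -1025476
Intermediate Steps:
F = -1025418 (F = -54 + 6*(37890 - 208784) = -54 + 6*(-170894) = -54 - 1025364 = -1025418)
F + p(-414) = -1025418 - 58 = -1025476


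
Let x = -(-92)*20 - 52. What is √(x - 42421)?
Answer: I*√40633 ≈ 201.58*I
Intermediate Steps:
x = 1788 (x = -92*(-20) - 52 = 1840 - 52 = 1788)
√(x - 42421) = √(1788 - 42421) = √(-40633) = I*√40633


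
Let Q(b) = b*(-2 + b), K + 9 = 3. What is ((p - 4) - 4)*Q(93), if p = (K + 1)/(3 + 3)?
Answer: -149513/2 ≈ -74757.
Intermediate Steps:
K = -6 (K = -9 + 3 = -6)
p = -⅚ (p = (-6 + 1)/(3 + 3) = -5/6 = -5*⅙ = -⅚ ≈ -0.83333)
((p - 4) - 4)*Q(93) = ((-⅚ - 4) - 4)*(93*(-2 + 93)) = (-29/6 - 4)*(93*91) = -53/6*8463 = -149513/2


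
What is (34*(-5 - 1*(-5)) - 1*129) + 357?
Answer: 228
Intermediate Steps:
(34*(-5 - 1*(-5)) - 1*129) + 357 = (34*(-5 + 5) - 129) + 357 = (34*0 - 129) + 357 = (0 - 129) + 357 = -129 + 357 = 228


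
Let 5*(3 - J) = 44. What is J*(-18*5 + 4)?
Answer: 2494/5 ≈ 498.80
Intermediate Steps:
J = -29/5 (J = 3 - 1/5*44 = 3 - 44/5 = -29/5 ≈ -5.8000)
J*(-18*5 + 4) = -29*(-18*5 + 4)/5 = -29*(-90 + 4)/5 = -29/5*(-86) = 2494/5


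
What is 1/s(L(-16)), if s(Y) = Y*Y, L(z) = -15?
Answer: 1/225 ≈ 0.0044444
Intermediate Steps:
s(Y) = Y**2
1/s(L(-16)) = 1/((-15)**2) = 1/225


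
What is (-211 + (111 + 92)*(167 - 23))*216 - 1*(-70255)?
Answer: 6338791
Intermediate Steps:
(-211 + (111 + 92)*(167 - 23))*216 - 1*(-70255) = (-211 + 203*144)*216 + 70255 = (-211 + 29232)*216 + 70255 = 29021*216 + 70255 = 6268536 + 70255 = 6338791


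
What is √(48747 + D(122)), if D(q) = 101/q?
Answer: √725562670/122 ≈ 220.79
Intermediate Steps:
√(48747 + D(122)) = √(48747 + 101/122) = √(5947235/122) = √725562670/122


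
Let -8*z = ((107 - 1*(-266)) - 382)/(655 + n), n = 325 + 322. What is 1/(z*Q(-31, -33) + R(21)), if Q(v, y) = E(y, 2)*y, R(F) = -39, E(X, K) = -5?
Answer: -3472/134913 ≈ -0.025735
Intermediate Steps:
n = 647
Q(v, y) = -5*y
z = 3/3472 (z = -((107 - 1*(-266)) - 382)/(8*(655 + 647)) = -((107 + 266) - 382)/(8*1302) = -(373 - 382)/(8*1302) = -(-9)/(8*1302) = -⅛*(-3/434) = 3/3472 ≈ 0.00086406)
1/(z*Q(-31, -33) + R(21)) = 1/(3*(-5*(-33))/3472 - 39) = 1/((3/3472)*165 - 39) = 1/(495/3472 - 39) = 1/(-134913/3472) = -3472/134913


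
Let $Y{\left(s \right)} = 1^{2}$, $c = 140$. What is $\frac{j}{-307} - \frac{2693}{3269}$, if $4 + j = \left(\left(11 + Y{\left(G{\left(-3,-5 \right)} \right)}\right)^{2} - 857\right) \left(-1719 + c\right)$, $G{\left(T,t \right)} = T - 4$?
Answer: $- \frac{3681142138}{1003583} \approx -3668.0$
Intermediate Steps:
$G{\left(T,t \right)} = -4 + T$ ($G{\left(T,t \right)} = T - 4 = -4 + T$)
$Y{\left(s \right)} = 1$
$j = 1125823$ ($j = -4 + \left(\left(11 + 1\right)^{2} - 857\right) \left(-1719 + 140\right) = -4 + \left(12^{2} - 857\right) \left(-1579\right) = -4 + \left(144 - 857\right) \left(-1579\right) = -4 - -1125827 = -4 + 1125827 = 1125823$)
$\frac{j}{-307} - \frac{2693}{3269} = \frac{1125823}{-307} - \frac{2693}{3269} = 1125823 \left(- \frac{1}{307}\right) - \frac{2693}{3269} = - \frac{1125823}{307} - \frac{2693}{3269} = - \frac{3681142138}{1003583}$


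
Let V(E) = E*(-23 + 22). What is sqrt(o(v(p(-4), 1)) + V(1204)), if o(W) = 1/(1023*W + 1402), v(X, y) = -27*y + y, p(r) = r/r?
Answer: 3*I*sqrt(21231818835)/12598 ≈ 34.699*I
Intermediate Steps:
p(r) = 1
V(E) = -E (V(E) = E*(-1) = -E)
v(X, y) = -26*y
o(W) = 1/(1402 + 1023*W)
sqrt(o(v(p(-4), 1)) + V(1204)) = sqrt(1/(1402 + 1023*(-26*1)) - 1*1204) = sqrt(1/(1402 + 1023*(-26)) - 1204) = sqrt(1/(1402 - 26598) - 1204) = sqrt(1/(-25196) - 1204) = sqrt(-1/25196 - 1204) = sqrt(-30335985/25196) = 3*I*sqrt(21231818835)/12598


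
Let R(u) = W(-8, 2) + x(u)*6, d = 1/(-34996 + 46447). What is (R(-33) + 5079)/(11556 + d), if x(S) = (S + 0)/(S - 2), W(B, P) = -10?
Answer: 2033846463/4631471495 ≈ 0.43914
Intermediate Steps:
d = 1/11451 ≈ 8.7329e-5
x(S) = S/(-2 + S)
R(u) = -10 + 6*u/(-2 + u) (R(u) = -10 + (u/(-2 + u))*6 = -10 + 6*u/(-2 + u))
(R(-33) + 5079)/(11556 + d) = (4*(5 - 1*(-33))/(-2 - 33) + 5079)/(11556 + 1/11451) = (4*(5 + 33)/(-35) + 5079)/(132327757/11451) = (4*(-1/35)*38 + 5079)*(11451/132327757) = (-152/35 + 5079)*(11451/132327757) = (177613/35)*(11451/132327757) = 2033846463/4631471495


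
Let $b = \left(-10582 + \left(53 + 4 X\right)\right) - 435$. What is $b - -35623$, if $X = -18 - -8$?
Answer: $24619$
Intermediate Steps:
$X = -10$ ($X = -18 + 8 = -10$)
$b = -11004$ ($b = \left(-10582 + \left(53 + 4 \left(-10\right)\right)\right) - 435 = \left(-10582 + \left(53 - 40\right)\right) - 435 = \left(-10582 + 13\right) - 435 = -10569 - 435 = -11004$)
$b - -35623 = -11004 - -35623 = -11004 + 35623 = 24619$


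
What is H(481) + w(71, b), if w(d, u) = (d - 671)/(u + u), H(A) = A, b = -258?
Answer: 20733/43 ≈ 482.16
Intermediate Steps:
w(d, u) = (-671 + d)/(2*u) (w(d, u) = (-671 + d)/((2*u)) = (-671 + d)*(1/(2*u)) = (-671 + d)/(2*u))
H(481) + w(71, b) = 481 + (1/2)*(-671 + 71)/(-258) = 481 + (1/2)*(-1/258)*(-600) = 481 + 50/43 = 20733/43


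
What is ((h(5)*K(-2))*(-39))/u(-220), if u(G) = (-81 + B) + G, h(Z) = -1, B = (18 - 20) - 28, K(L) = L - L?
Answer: 0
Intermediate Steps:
K(L) = 0
B = -30 (B = -2 - 28 = -30)
u(G) = -111 + G (u(G) = (-81 - 30) + G = -111 + G)
((h(5)*K(-2))*(-39))/u(-220) = (-1*0*(-39))/(-111 - 220) = (0*(-39))/(-331) = 0*(-1/331) = 0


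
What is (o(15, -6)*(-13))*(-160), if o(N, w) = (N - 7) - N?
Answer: -14560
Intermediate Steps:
o(N, w) = -7 (o(N, w) = (-7 + N) - N = -7)
(o(15, -6)*(-13))*(-160) = -7*(-13)*(-160) = 91*(-160) = -14560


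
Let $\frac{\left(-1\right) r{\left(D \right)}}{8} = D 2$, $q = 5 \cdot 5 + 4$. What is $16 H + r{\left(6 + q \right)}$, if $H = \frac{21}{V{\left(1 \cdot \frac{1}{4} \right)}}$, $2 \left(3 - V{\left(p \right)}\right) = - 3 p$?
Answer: $- \frac{4144}{9} \approx -460.44$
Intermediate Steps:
$V{\left(p \right)} = 3 + \frac{3 p}{2}$ ($V{\left(p \right)} = 3 - \frac{\left(-3\right) p}{2} = 3 + \frac{3 p}{2}$)
$q = 29$ ($q = 25 + 4 = 29$)
$H = \frac{56}{9}$ ($H = \frac{21}{3 + \frac{3 \cdot 1 \cdot \frac{1}{4}}{2}} = \frac{21}{3 + \frac{3}{2} \cdot \frac{1}{4}} = \frac{21}{3 + \frac{3}{8}} = \frac{21}{\frac{27}{8}} = 21 \cdot \frac{8}{27} = \frac{56}{9} \approx 6.2222$)
$r{\left(D \right)} = - 16 D$ ($r{\left(D \right)} = - 8 D 2 = - 8 \cdot 2 D = - 16 D$)
$16 H + r{\left(6 + q \right)} = 16 \cdot \frac{56}{9} - 16 \left(6 + 29\right) = \frac{896}{9} - 560 = - \frac{4144}{9}$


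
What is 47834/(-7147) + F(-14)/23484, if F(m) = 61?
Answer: -1122897689/167840148 ≈ -6.6903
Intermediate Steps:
47834/(-7147) + F(-14)/23484 = 47834/(-7147) + 61/23484 = 47834*(-1/7147) + 61*(1/23484) = -47834/7147 + 61/23484 = -1122897689/167840148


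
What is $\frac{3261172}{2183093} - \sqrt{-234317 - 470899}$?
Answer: $\frac{3261172}{2183093} - 8 i \sqrt{11019} \approx 1.4938 - 839.77 i$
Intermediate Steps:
$\frac{3261172}{2183093} - \sqrt{-234317 - 470899} = 3261172 \cdot \frac{1}{2183093} - \sqrt{-705216} = \frac{3261172}{2183093} - 8 i \sqrt{11019}$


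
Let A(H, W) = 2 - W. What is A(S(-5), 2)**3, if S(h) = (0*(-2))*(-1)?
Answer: 0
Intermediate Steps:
S(h) = 0 (S(h) = 0*(-1) = 0)
A(S(-5), 2)**3 = (2 - 1*2)**3 = (2 - 2)**3 = 0**3 = 0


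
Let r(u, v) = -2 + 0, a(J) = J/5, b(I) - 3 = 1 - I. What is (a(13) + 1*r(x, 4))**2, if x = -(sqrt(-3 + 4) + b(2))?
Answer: 9/25 ≈ 0.36000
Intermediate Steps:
b(I) = 4 - I (b(I) = 3 + (1 - I) = 4 - I)
x = -3 (x = -(sqrt(-3 + 4) + (4 - 1*2)) = -(sqrt(1) + (4 - 2)) = -(1 + 2) = -1*3 = -3)
a(J) = J/5 (a(J) = J*(1/5) = J/5)
r(u, v) = -2
(a(13) + 1*r(x, 4))**2 = ((1/5)*13 + 1*(-2))**2 = (13/5 - 2)**2 = (3/5)**2 = 9/25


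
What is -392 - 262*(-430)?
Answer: 112268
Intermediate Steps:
-392 - 262*(-430) = -392 + 112660 = 112268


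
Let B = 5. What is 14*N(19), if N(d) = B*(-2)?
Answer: -140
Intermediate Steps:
N(d) = -10 (N(d) = 5*(-2) = -10)
14*N(19) = 14*(-10) = -140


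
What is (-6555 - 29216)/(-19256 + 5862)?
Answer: 35771/13394 ≈ 2.6707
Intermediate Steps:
(-6555 - 29216)/(-19256 + 5862) = -35771/(-13394) = -35771*(-1/13394) = 35771/13394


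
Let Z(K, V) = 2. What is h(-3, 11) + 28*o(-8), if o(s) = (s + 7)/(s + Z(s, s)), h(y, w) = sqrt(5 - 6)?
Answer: 14/3 + I ≈ 4.6667 + 1.0*I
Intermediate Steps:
h(y, w) = I (h(y, w) = sqrt(-1) = I)
o(s) = (7 + s)/(2 + s) (o(s) = (s + 7)/(s + 2) = (7 + s)/(2 + s))
h(-3, 11) + 28*o(-8) = I + 28*((7 - 8)/(2 - 8)) = I + 28*(-1/(-6)) = I + 28*(-1/6*(-1)) = I + 28*(1/6) = I + 14/3 = 14/3 + I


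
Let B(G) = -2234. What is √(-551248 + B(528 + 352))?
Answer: 3*I*√61498 ≈ 743.96*I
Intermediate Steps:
√(-551248 + B(528 + 352)) = √(-551248 - 2234) = √(-553482) = 3*I*√61498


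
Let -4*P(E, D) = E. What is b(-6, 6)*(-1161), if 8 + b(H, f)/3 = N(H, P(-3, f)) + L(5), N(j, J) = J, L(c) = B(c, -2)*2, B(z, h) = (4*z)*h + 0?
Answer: 1215567/4 ≈ 3.0389e+5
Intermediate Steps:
P(E, D) = -E/4
B(z, h) = 4*h*z (B(z, h) = 4*h*z + 0 = 4*h*z)
L(c) = -16*c (L(c) = (4*(-2)*c)*2 = -8*c*2 = -16*c)
b(H, f) = -1047/4 (b(H, f) = -24 + 3*(-¼*(-3) - 16*5) = -24 + 3*(¾ - 80) = -24 + 3*(-317/4) = -24 - 951/4 = -1047/4)
b(-6, 6)*(-1161) = -1047/4*(-1161) = 1215567/4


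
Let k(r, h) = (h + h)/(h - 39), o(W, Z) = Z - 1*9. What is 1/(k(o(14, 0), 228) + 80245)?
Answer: 63/5055587 ≈ 1.2461e-5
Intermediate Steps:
o(W, Z) = -9 + Z (o(W, Z) = Z - 9 = -9 + Z)
k(r, h) = 2*h/(-39 + h) (k(r, h) = (2*h)/(-39 + h) = 2*h/(-39 + h))
1/(k(o(14, 0), 228) + 80245) = 1/(2*228/(-39 + 228) + 80245) = 1/(2*228/189 + 80245) = 1/(2*228*(1/189) + 80245) = 1/(152/63 + 80245) = 1/(5055587/63) = 63/5055587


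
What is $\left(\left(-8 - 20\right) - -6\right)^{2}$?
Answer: $484$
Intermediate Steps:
$\left(\left(-8 - 20\right) - -6\right)^{2} = \left(-28 + \left(-18 + 24\right)\right)^{2} = \left(-28 + 6\right)^{2} = \left(-22\right)^{2} = 484$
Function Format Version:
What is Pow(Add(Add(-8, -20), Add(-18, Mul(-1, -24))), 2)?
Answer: 484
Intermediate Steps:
Pow(Add(Add(-8, -20), Add(-18, Mul(-1, -24))), 2) = Pow(Add(-28, Add(-18, 24)), 2) = Pow(Add(-28, 6), 2) = Pow(-22, 2) = 484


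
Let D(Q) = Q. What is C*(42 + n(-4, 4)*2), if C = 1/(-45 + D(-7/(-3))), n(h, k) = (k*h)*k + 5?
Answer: 57/32 ≈ 1.7813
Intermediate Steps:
n(h, k) = 5 + h*k² (n(h, k) = (h*k)*k + 5 = h*k² + 5 = 5 + h*k²)
C = -3/128 (C = 1/(-45 - 7/(-3)) = 1/(-45 - 7*(-⅓)) = 1/(-45 + 7/3) = 1/(-128/3) = -3/128 ≈ -0.023438)
C*(42 + n(-4, 4)*2) = -3*(42 + (5 - 4*4²)*2)/128 = -3*(42 + (5 - 4*16)*2)/128 = -3*(42 + (5 - 64)*2)/128 = -3*(42 - 59*2)/128 = -3*(42 - 118)/128 = -3/128*(-76) = 57/32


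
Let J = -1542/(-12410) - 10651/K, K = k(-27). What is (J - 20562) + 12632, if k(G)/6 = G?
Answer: -7905100943/1005210 ≈ -7864.1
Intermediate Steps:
k(G) = 6*G
K = -162 (K = 6*(-27) = -162)
J = 66214357/1005210 (J = -1542/(-12410) - 10651/(-162) = -1542*(-1/12410) - 10651*(-1/162) = 771/6205 + 10651/162 = 66214357/1005210 ≈ 65.871)
(J - 20562) + 12632 = (66214357/1005210 - 20562) + 12632 = -20602913663/1005210 + 12632 = -7905100943/1005210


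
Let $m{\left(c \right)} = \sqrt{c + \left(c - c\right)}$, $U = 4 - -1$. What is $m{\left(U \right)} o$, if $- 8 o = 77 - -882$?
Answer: $- \frac{959 \sqrt{5}}{8} \approx -268.05$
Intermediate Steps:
$U = 5$ ($U = 4 + 1 = 5$)
$m{\left(c \right)} = \sqrt{c}$ ($m{\left(c \right)} = \sqrt{c + 0} = \sqrt{c}$)
$o = - \frac{959}{8}$ ($o = - \frac{77 - -882}{8} = - \frac{77 + 882}{8} = \left(- \frac{1}{8}\right) 959 = - \frac{959}{8} \approx -119.88$)
$m{\left(U \right)} o = \sqrt{5} \left(- \frac{959}{8}\right) = - \frac{959 \sqrt{5}}{8}$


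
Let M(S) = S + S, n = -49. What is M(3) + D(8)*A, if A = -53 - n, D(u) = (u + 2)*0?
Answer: 6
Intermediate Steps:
M(S) = 2*S
D(u) = 0 (D(u) = (2 + u)*0 = 0)
A = -4 (A = -53 - 1*(-49) = -53 + 49 = -4)
M(3) + D(8)*A = 2*3 + 0*(-4) = 6 + 0 = 6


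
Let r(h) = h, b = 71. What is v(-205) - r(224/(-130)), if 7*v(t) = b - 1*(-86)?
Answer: 10989/455 ≈ 24.152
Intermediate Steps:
v(t) = 157/7 (v(t) = (71 - 1*(-86))/7 = (71 + 86)/7 = (⅐)*157 = 157/7)
v(-205) - r(224/(-130)) = 157/7 - 224/(-130) = 157/7 - 224*(-1)/130 = 157/7 - 1*(-112/65) = 157/7 + 112/65 = 10989/455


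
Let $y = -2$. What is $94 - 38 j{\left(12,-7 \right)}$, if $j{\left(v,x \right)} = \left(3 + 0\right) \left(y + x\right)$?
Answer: $1120$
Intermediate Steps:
$j{\left(v,x \right)} = -6 + 3 x$ ($j{\left(v,x \right)} = \left(3 + 0\right) \left(-2 + x\right) = 3 \left(-2 + x\right) = -6 + 3 x$)
$94 - 38 j{\left(12,-7 \right)} = 94 - 38 \left(-6 + 3 \left(-7\right)\right) = 94 - 38 \left(-6 - 21\right) = 94 - -1026 = 94 + 1026 = 1120$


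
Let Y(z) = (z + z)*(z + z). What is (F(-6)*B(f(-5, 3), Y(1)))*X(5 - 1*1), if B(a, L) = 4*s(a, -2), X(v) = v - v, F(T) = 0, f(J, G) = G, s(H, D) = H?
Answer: 0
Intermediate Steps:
X(v) = 0
Y(z) = 4*z² (Y(z) = (2*z)*(2*z) = 4*z²)
B(a, L) = 4*a
(F(-6)*B(f(-5, 3), Y(1)))*X(5 - 1*1) = (0*(4*3))*0 = (0*12)*0 = 0*0 = 0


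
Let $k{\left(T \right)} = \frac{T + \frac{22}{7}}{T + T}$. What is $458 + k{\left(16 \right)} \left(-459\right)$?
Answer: $\frac{20543}{112} \approx 183.42$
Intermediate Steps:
$k{\left(T \right)} = \frac{\frac{22}{7} + T}{2 T}$ ($k{\left(T \right)} = \frac{T + 22 \cdot \frac{1}{7}}{2 T} = \left(T + \frac{22}{7}\right) \frac{1}{2 T} = \left(\frac{22}{7} + T\right) \frac{1}{2 T} = \frac{\frac{22}{7} + T}{2 T}$)
$458 + k{\left(16 \right)} \left(-459\right) = 458 + \frac{22 + 7 \cdot 16}{14 \cdot 16} \left(-459\right) = 458 + \frac{1}{14} \cdot \frac{1}{16} \left(22 + 112\right) \left(-459\right) = 458 + \frac{1}{14} \cdot \frac{1}{16} \cdot 134 \left(-459\right) = 458 + \frac{67}{112} \left(-459\right) = 458 - \frac{30753}{112} = \frac{20543}{112}$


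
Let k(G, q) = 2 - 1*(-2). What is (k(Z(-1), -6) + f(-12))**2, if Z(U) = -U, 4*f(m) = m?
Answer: 1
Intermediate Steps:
f(m) = m/4
k(G, q) = 4 (k(G, q) = 2 + 2 = 4)
(k(Z(-1), -6) + f(-12))**2 = (4 + (1/4)*(-12))**2 = (4 - 3)**2 = 1**2 = 1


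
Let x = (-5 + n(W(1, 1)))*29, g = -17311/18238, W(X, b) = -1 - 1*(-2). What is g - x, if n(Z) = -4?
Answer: 4742807/18238 ≈ 260.05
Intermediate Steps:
W(X, b) = 1 (W(X, b) = -1 + 2 = 1)
g = -17311/18238 (g = -17311*1/18238 = -17311/18238 ≈ -0.94917)
x = -261 (x = (-5 - 4)*29 = -9*29 = -261)
g - x = -17311/18238 - 1*(-261) = -17311/18238 + 261 = 4742807/18238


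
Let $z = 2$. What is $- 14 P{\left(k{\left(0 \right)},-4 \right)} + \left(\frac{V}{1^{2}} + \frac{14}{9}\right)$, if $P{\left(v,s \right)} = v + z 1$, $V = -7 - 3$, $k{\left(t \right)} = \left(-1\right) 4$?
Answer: $\frac{176}{9} \approx 19.556$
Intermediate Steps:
$k{\left(t \right)} = -4$
$V = -10$ ($V = -7 - 3 = -10$)
$P{\left(v,s \right)} = 2 + v$ ($P{\left(v,s \right)} = v + 2 \cdot 1 = v + 2 = 2 + v$)
$- 14 P{\left(k{\left(0 \right)},-4 \right)} + \left(\frac{V}{1^{2}} + \frac{14}{9}\right) = - 14 \left(2 - 4\right) + \left(- \frac{10}{1^{2}} + \frac{14}{9}\right) = \left(-14\right) \left(-2\right) + \left(- \frac{10}{1} + 14 \cdot \frac{1}{9}\right) = 28 + \left(\left(-10\right) 1 + \frac{14}{9}\right) = 28 + \left(-10 + \frac{14}{9}\right) = 28 - \frac{76}{9} = \frac{176}{9}$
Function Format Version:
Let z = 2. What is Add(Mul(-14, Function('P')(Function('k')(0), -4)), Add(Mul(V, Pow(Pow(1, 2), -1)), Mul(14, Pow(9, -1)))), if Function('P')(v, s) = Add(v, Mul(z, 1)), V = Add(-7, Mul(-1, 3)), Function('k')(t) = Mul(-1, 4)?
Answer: Rational(176, 9) ≈ 19.556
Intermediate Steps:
Function('k')(t) = -4
V = -10 (V = Add(-7, -3) = -10)
Function('P')(v, s) = Add(2, v) (Function('P')(v, s) = Add(v, Mul(2, 1)) = Add(v, 2) = Add(2, v))
Add(Mul(-14, Function('P')(Function('k')(0), -4)), Add(Mul(V, Pow(Pow(1, 2), -1)), Mul(14, Pow(9, -1)))) = Add(Mul(-14, Add(2, -4)), Add(Mul(-10, Pow(Pow(1, 2), -1)), Mul(14, Pow(9, -1)))) = Add(Mul(-14, -2), Add(Mul(-10, Pow(1, -1)), Mul(14, Rational(1, 9)))) = Add(28, Add(Mul(-10, 1), Rational(14, 9))) = Add(28, Add(-10, Rational(14, 9))) = Add(28, Rational(-76, 9)) = Rational(176, 9)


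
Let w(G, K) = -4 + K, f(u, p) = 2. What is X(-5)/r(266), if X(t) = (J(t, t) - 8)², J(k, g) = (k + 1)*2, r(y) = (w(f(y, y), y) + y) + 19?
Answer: 256/547 ≈ 0.46801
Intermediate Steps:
r(y) = 15 + 2*y (r(y) = ((-4 + y) + y) + 19 = (-4 + 2*y) + 19 = 15 + 2*y)
J(k, g) = 2 + 2*k (J(k, g) = (1 + k)*2 = 2 + 2*k)
X(t) = (-6 + 2*t)² (X(t) = ((2 + 2*t) - 8)² = (-6 + 2*t)²)
X(-5)/r(266) = (4*(-3 - 5)²)/(15 + 2*266) = (4*(-8)²)/(15 + 532) = (4*64)/547 = 256*(1/547) = 256/547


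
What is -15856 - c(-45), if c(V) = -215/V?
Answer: -142747/9 ≈ -15861.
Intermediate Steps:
-15856 - c(-45) = -15856 - (-215)/(-45) = -15856 - (-215)*(-1)/45 = -15856 - 1*43/9 = -15856 - 43/9 = -142747/9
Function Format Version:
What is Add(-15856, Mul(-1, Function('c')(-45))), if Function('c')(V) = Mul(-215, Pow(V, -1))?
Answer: Rational(-142747, 9) ≈ -15861.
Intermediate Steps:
Add(-15856, Mul(-1, Function('c')(-45))) = Add(-15856, Mul(-1, Mul(-215, Pow(-45, -1)))) = Add(-15856, Mul(-1, Mul(-215, Rational(-1, 45)))) = Add(-15856, Mul(-1, Rational(43, 9))) = Add(-15856, Rational(-43, 9)) = Rational(-142747, 9)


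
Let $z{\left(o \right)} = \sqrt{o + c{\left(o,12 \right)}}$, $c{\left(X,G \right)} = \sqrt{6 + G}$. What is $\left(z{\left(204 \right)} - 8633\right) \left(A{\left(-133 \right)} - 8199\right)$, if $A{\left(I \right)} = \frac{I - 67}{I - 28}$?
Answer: $\frac{11394170087}{161} - \frac{1319839 \sqrt{204 + 3 \sqrt{2}}}{161} \approx 7.0653 \cdot 10^{7}$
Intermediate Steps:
$z{\left(o \right)} = \sqrt{o + 3 \sqrt{2}}$ ($z{\left(o \right)} = \sqrt{o + \sqrt{6 + 12}} = \sqrt{o + \sqrt{18}} = \sqrt{o + 3 \sqrt{2}}$)
$A{\left(I \right)} = \frac{-67 + I}{-28 + I}$
$\left(z{\left(204 \right)} - 8633\right) \left(A{\left(-133 \right)} - 8199\right) = \left(\sqrt{204 + 3 \sqrt{2}} - 8633\right) \left(\frac{-67 - 133}{-28 - 133} - 8199\right) = \left(-8633 + \sqrt{204 + 3 \sqrt{2}}\right) \left(\frac{1}{-161} \left(-200\right) - 8199\right) = \left(-8633 + \sqrt{204 + 3 \sqrt{2}}\right) \left(\left(- \frac{1}{161}\right) \left(-200\right) - 8199\right) = \left(-8633 + \sqrt{204 + 3 \sqrt{2}}\right) \left(\frac{200}{161} - 8199\right) = \left(-8633 + \sqrt{204 + 3 \sqrt{2}}\right) \left(- \frac{1319839}{161}\right) = \frac{11394170087}{161} - \frac{1319839 \sqrt{204 + 3 \sqrt{2}}}{161}$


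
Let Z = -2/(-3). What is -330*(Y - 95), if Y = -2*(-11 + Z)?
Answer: 24530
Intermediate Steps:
Z = 2/3 (Z = -2*(-1/3) = 2/3 ≈ 0.66667)
Y = 62/3 (Y = -2*(-11 + 2/3) = -2*(-31/3) = 62/3 ≈ 20.667)
-330*(Y - 95) = -330*(62/3 - 95) = -330*(-223/3) = 24530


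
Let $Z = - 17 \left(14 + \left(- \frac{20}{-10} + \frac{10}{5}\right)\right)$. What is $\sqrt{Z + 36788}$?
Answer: $\sqrt{36482} \approx 191.0$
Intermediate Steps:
$Z = -306$ ($Z = - 17 \left(14 + \left(\left(-20\right) \left(- \frac{1}{10}\right) + 10 \cdot \frac{1}{5}\right)\right) = - 17 \left(14 + \left(2 + 2\right)\right) = - 17 \left(14 + 4\right) = \left(-17\right) 18 = -306$)
$\sqrt{Z + 36788} = \sqrt{-306 + 36788} = \sqrt{36482}$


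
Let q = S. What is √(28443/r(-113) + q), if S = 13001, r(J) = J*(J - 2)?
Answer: √2195848811810/12995 ≈ 114.03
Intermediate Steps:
r(J) = J*(-2 + J)
q = 13001
√(28443/r(-113) + q) = √(28443/((-113*(-2 - 113))) + 13001) = √(28443/((-113*(-115))) + 13001) = √(28443/12995 + 13001) = √(168976438/12995) = √2195848811810/12995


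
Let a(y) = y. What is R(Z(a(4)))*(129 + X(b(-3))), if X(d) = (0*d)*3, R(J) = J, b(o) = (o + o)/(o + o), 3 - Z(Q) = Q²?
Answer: -1677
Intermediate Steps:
Z(Q) = 3 - Q²
b(o) = 1 (b(o) = (2*o)/((2*o)) = (2*o)*(1/(2*o)) = 1)
X(d) = 0 (X(d) = 0*3 = 0)
R(Z(a(4)))*(129 + X(b(-3))) = (3 - 1*4²)*(129 + 0) = (3 - 1*16)*129 = (3 - 16)*129 = -13*129 = -1677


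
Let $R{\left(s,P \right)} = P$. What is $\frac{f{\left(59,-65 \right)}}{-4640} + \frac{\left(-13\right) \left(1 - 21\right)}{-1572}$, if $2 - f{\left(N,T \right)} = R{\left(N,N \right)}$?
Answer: $- \frac{279199}{1823520} \approx -0.15311$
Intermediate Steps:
$f{\left(N,T \right)} = 2 - N$
$\frac{f{\left(59,-65 \right)}}{-4640} + \frac{\left(-13\right) \left(1 - 21\right)}{-1572} = \frac{2 - 59}{-4640} + \frac{\left(-13\right) \left(1 - 21\right)}{-1572} = \left(2 - 59\right) \left(- \frac{1}{4640}\right) + \left(-13\right) \left(-20\right) \left(- \frac{1}{1572}\right) = \left(-57\right) \left(- \frac{1}{4640}\right) + 260 \left(- \frac{1}{1572}\right) = \frac{57}{4640} - \frac{65}{393} = - \frac{279199}{1823520}$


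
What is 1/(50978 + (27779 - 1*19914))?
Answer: 1/58843 ≈ 1.6994e-5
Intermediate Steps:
1/(50978 + (27779 - 1*19914)) = 1/(50978 + (27779 - 19914)) = 1/(50978 + 7865) = 1/58843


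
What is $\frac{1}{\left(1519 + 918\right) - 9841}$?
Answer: $- \frac{1}{7404} \approx -0.00013506$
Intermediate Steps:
$\frac{1}{\left(1519 + 918\right) - 9841} = \frac{1}{2437 - 9841} = \frac{1}{-7404} = - \frac{1}{7404}$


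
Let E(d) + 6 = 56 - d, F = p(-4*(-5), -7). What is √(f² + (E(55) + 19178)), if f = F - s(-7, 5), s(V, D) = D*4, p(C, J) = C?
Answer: √19173 ≈ 138.47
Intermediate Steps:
F = 20 (F = -4*(-5) = 20)
s(V, D) = 4*D
E(d) = 50 - d (E(d) = -6 + (56 - d) = 50 - d)
f = 0 (f = 20 - 4*5 = 20 - 1*20 = 20 - 20 = 0)
√(f² + (E(55) + 19178)) = √(0² + ((50 - 1*55) + 19178)) = √(0 + ((50 - 55) + 19178)) = √(0 + (-5 + 19178)) = √(0 + 19173) = √19173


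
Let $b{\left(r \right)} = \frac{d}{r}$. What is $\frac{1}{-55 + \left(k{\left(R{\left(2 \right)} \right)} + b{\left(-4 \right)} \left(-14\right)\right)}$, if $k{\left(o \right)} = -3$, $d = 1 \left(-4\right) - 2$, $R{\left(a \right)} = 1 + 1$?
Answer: $- \frac{1}{79} \approx -0.012658$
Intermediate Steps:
$R{\left(a \right)} = 2$
$d = -6$ ($d = -4 - 2 = -6$)
$b{\left(r \right)} = - \frac{6}{r}$
$\frac{1}{-55 + \left(k{\left(R{\left(2 \right)} \right)} + b{\left(-4 \right)} \left(-14\right)\right)} = \frac{1}{-55 + \left(-3 + - \frac{6}{-4} \left(-14\right)\right)} = \frac{1}{-55 + \left(-3 + \left(-6\right) \left(- \frac{1}{4}\right) \left(-14\right)\right)} = \frac{1}{-55 + \left(-3 + \frac{3}{2} \left(-14\right)\right)} = \frac{1}{-55 - 24} = \frac{1}{-79} = - \frac{1}{79}$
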